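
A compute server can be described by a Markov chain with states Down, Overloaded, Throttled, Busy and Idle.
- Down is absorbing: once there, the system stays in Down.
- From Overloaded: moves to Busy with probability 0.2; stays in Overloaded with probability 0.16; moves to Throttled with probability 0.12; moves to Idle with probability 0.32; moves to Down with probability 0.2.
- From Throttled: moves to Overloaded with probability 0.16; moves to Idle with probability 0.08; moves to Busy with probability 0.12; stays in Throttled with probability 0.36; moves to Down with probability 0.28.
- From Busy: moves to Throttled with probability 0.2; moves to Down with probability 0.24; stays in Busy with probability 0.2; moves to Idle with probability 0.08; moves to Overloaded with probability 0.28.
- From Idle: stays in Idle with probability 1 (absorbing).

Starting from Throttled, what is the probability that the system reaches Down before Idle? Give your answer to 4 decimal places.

0.6795

Let h(s) be the probability of absorption at Down starting from transient state s. Then h(Down) = 1 and h(Idle) = 0. By first-step analysis:
h(Overloaded) = 0.2·1 + 0.16·h(Overloaded) + 0.12·h(Throttled) + 0.2·h(Busy) + 0.32·0
h(Throttled) = 0.28·1 + 0.16·h(Overloaded) + 0.36·h(Throttled) + 0.12·h(Busy) + 0.08·0
h(Busy) = 0.24·1 + 0.28·h(Overloaded) + 0.2·h(Throttled) + 0.2·h(Busy) + 0.08·0
Solving: h(Overloaded) = 0.4877, h(Throttled) = 0.6795, h(Busy) = 0.6406.
Starting from Throttled, the probability is 0.6795.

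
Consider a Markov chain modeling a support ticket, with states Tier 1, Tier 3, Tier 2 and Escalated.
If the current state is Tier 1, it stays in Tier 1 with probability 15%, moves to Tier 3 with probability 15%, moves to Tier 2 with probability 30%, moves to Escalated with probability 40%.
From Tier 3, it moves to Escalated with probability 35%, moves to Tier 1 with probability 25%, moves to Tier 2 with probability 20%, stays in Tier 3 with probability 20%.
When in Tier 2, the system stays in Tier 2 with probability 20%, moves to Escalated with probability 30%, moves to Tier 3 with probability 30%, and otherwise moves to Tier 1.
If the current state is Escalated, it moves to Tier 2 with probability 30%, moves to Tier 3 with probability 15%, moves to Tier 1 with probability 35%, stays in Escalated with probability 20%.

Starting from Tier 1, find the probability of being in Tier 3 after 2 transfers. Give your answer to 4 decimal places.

Propagate the distribution vector 2 transfers from Tier 1.
After 0 transfers: (1.0000, 0.0000, 0.0000, 0.0000)
After 1 transfer: (0.1500, 0.1500, 0.3000, 0.4000)
After 2 transfers: (0.2600, 0.2025, 0.2550, 0.2825)
P(in Tier 3 after 2 transfers) = 0.2025

0.2025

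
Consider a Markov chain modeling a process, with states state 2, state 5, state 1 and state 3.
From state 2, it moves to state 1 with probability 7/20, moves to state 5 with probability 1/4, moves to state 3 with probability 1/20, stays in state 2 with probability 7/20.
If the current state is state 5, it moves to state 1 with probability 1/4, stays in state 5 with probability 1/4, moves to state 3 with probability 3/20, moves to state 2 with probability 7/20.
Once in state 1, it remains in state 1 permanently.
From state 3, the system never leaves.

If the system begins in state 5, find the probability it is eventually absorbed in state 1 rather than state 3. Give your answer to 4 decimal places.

Let h(s) be the probability of absorption at state 1 starting from transient state s. Then h(state 1) = 1 and h(state 3) = 0. By first-step analysis:
h(state 2) = 0.35·h(state 2) + 0.25·h(state 5) + 0.35·1 + 0.05·0
h(state 5) = 0.35·h(state 2) + 0.25·h(state 5) + 0.25·1 + 0.15·0
Solving: h(state 2) = 0.8125, h(state 5) = 0.7125.
Starting from state 5, the probability is 0.7125.

0.7125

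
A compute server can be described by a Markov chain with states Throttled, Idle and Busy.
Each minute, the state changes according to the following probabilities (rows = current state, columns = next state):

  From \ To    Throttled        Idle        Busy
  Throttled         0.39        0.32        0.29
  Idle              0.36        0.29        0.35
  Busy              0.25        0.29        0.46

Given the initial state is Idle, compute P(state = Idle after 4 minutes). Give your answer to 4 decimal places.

Propagate the distribution vector 4 minutes from Idle.
After 0 minutes: (0.0000, 1.0000, 0.0000)
After 1 minute: (0.3600, 0.2900, 0.3500)
After 2 minutes: (0.3323, 0.3008, 0.3669)
After 3 minutes: (0.3296, 0.3000, 0.3704)
After 4 minutes: (0.3291, 0.2999, 0.3710)
P(in Idle after 4 minutes) = 0.2999

0.2999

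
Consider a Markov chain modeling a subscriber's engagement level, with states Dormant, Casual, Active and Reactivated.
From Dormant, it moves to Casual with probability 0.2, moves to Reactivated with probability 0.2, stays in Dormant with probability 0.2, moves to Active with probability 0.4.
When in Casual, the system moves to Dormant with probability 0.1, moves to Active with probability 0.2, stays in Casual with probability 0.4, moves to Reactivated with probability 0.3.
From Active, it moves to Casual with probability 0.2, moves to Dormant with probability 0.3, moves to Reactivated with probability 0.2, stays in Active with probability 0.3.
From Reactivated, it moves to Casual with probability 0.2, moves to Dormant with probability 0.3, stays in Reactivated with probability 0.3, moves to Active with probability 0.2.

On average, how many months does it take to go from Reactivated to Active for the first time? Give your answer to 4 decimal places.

Let t(s) be the expected number of months to first reach Active from state s, with t(Active) = 0. Conditioning on the first month:
t(Dormant) = 1 + 0.2·t(Dormant) + 0.2·t(Casual) + 0.2·t(Reactivated)
t(Casual) = 1 + 0.1·t(Dormant) + 0.4·t(Casual) + 0.3·t(Reactivated)
t(Reactivated) = 1 + 0.3·t(Dormant) + 0.2·t(Casual) + 0.3·t(Reactivated)
Solving: t(Dormant) = 3.3333, t(Casual) = 4.2593, t(Reactivated) = 4.0741.
Expected months from Reactivated to Active: 4.0741.

4.0741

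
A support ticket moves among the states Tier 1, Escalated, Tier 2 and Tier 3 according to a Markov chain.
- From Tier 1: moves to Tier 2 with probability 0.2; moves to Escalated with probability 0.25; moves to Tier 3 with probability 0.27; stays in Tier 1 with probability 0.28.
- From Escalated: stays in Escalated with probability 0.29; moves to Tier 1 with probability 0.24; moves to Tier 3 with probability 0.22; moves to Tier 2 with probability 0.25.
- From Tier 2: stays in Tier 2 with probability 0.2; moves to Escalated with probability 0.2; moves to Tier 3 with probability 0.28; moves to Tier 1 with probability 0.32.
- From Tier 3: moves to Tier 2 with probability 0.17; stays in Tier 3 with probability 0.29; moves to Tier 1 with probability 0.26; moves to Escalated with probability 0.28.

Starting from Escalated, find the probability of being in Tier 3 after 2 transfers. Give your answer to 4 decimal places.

0.2624

Propagate the distribution vector 2 transfers from Escalated.
After 0 transfers: (0.0000, 1.0000, 0.0000, 0.0000)
After 1 transfer: (0.2400, 0.2900, 0.2500, 0.2200)
After 2 transfers: (0.2740, 0.2557, 0.2079, 0.2624)
P(in Tier 3 after 2 transfers) = 0.2624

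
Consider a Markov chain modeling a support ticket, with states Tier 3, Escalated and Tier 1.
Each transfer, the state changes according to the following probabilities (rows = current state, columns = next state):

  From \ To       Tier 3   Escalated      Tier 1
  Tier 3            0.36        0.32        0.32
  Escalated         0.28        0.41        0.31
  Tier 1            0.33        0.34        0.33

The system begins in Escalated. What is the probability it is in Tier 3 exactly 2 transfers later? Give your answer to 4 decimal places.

0.3179

Sum over the intermediate state after 1 transfer:
P = P(Escalated→Tier 3)·P(Tier 3→Tier 3) + P(Escalated→Escalated)·P(Escalated→Tier 3) + P(Escalated→Tier 1)·P(Tier 1→Tier 3)
  = 0.28×0.36 + 0.41×0.28 + 0.31×0.33
  = 0.1008 + 0.1148 + 0.1023 = 0.3179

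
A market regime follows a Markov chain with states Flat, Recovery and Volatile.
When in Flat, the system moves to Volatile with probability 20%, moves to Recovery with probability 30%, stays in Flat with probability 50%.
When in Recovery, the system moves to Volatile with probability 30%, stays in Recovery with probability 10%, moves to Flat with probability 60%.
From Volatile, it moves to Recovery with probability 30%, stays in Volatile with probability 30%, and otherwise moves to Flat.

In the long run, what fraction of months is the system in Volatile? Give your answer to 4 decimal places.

0.2500

Let the stationary distribution be π with π = πP and π_1 + π_2 + π_3 = 1.
π_1 = 0.5·π_1 + 0.6·π_2 + 0.4·π_3
π_2 = 0.3·π_1 + 0.1·π_2 + 0.3·π_3
Solving with the normalization constraint gives π = (0.5000, 0.2500, 0.2500).
So the stationary probability of Volatile is 0.2500.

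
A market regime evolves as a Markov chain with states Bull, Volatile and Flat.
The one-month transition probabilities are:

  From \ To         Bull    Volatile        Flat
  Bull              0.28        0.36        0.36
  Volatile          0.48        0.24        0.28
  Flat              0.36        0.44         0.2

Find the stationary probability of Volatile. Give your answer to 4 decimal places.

Let the stationary distribution be π with π = πP and π_1 + π_2 + π_3 = 1.
π_1 = 0.28·π_1 + 0.48·π_2 + 0.36·π_3
π_2 = 0.36·π_1 + 0.24·π_2 + 0.44·π_3
Solving with the normalization constraint gives π = (0.3713, 0.3419, 0.2868).
So the stationary probability of Volatile is 0.3419.

0.3419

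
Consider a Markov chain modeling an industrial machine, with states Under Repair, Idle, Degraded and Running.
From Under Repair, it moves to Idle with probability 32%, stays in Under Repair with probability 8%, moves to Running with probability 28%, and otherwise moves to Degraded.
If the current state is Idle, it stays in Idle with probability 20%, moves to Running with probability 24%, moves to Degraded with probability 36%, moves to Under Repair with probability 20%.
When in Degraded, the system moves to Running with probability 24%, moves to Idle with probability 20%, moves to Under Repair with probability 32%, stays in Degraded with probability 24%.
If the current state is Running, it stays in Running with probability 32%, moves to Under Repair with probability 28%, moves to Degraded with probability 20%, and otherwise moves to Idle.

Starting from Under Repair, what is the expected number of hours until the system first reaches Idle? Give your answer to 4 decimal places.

Let t(s) be the expected number of hours to first reach Idle from state s, with t(Idle) = 0. Conditioning on the first hour:
t(Under Repair) = 1 + 0.08·t(Under Repair) + 0.32·t(Degraded) + 0.28·t(Running)
t(Degraded) = 1 + 0.32·t(Under Repair) + 0.24·t(Degraded) + 0.24·t(Running)
t(Running) = 1 + 0.28·t(Under Repair) + 0.2·t(Degraded) + 0.32·t(Running)
Solving: t(Under Repair) = 3.9291, t(Degraded) = 4.3494, t(Running) = 4.3677.
Expected hours from Under Repair to Idle: 3.9291.

3.9291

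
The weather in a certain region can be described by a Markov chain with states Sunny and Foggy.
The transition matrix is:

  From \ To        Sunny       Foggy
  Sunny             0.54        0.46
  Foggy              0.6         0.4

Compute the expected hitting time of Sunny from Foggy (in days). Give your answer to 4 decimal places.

Let t(s) be the expected number of days to first reach Sunny from state s, with t(Sunny) = 0. Conditioning on the first day:
t(Foggy) = 1 + 0.4·t(Foggy)
Solving: t(Foggy) = 1.6667.
Expected days from Foggy to Sunny: 1.6667.

1.6667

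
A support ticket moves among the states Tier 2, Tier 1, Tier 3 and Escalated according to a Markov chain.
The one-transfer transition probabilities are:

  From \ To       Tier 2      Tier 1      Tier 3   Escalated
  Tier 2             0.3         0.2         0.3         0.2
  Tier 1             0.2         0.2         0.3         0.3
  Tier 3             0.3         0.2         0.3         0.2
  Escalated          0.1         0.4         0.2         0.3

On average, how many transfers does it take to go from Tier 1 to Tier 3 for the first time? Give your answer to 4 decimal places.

3.6777

Let t(s) be the expected number of transfers to first reach Tier 3 from state s, with t(Tier 3) = 0. Conditioning on the first transfer:
t(Tier 2) = 1 + 0.3·t(Tier 2) + 0.2·t(Tier 1) + 0.2·t(Escalated)
t(Tier 1) = 1 + 0.2·t(Tier 2) + 0.2·t(Tier 1) + 0.3·t(Escalated)
t(Escalated) = 1 + 0.1·t(Tier 2) + 0.4·t(Tier 1) + 0.3·t(Escalated)
Solving: t(Tier 2) = 3.6364, t(Tier 1) = 3.6777, t(Escalated) = 4.0496.
Expected transfers from Tier 1 to Tier 3: 3.6777.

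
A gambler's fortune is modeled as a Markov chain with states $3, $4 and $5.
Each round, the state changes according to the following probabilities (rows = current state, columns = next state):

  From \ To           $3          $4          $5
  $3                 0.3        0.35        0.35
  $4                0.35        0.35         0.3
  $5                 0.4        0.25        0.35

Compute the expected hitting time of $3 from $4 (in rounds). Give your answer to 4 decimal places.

2.7338

Let t(s) be the expected number of rounds to first reach $3 from state s, with t($3) = 0. Conditioning on the first round:
t($4) = 1 + 0.35·t($4) + 0.3·t($5)
t($5) = 1 + 0.25·t($4) + 0.35·t($5)
Solving: t($4) = 2.7338, t($5) = 2.5899.
Expected rounds from $4 to $3: 2.7338.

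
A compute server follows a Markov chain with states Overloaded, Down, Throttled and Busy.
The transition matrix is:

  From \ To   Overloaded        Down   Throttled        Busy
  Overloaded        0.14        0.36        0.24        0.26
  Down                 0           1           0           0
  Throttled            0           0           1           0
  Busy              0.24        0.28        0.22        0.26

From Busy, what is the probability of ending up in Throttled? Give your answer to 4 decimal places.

Let h(s) be the probability of absorption at Throttled starting from transient state s. Then h(Throttled) = 1 and h(Down) = 0. By first-step analysis:
h(Overloaded) = 0.14·h(Overloaded) + 0.36·0 + 0.24·1 + 0.26·h(Busy)
h(Busy) = 0.24·h(Overloaded) + 0.28·0 + 0.22·1 + 0.26·h(Busy)
Solving: h(Overloaded) = 0.4091, h(Busy) = 0.4300.
Starting from Busy, the probability is 0.4300.

0.4300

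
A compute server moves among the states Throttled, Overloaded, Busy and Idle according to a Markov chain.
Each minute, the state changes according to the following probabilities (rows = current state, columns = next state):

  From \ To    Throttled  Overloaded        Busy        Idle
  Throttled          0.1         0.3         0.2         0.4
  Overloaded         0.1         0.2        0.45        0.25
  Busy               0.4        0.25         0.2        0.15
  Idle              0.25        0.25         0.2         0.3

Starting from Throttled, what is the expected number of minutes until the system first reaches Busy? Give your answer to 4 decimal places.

3.7814

Let t(s) be the expected number of minutes to first reach Busy from state s, with t(Busy) = 0. Conditioning on the first minute:
t(Throttled) = 1 + 0.1·t(Throttled) + 0.3·t(Overloaded) + 0.4·t(Idle)
t(Overloaded) = 1 + 0.1·t(Throttled) + 0.2·t(Overloaded) + 0.25·t(Idle)
t(Idle) = 1 + 0.25·t(Throttled) + 0.25·t(Overloaded) + 0.3·t(Idle)
Solving: t(Throttled) = 3.7814, t(Overloaded) = 2.9167, t(Idle) = 3.8208.
Expected minutes from Throttled to Busy: 3.7814.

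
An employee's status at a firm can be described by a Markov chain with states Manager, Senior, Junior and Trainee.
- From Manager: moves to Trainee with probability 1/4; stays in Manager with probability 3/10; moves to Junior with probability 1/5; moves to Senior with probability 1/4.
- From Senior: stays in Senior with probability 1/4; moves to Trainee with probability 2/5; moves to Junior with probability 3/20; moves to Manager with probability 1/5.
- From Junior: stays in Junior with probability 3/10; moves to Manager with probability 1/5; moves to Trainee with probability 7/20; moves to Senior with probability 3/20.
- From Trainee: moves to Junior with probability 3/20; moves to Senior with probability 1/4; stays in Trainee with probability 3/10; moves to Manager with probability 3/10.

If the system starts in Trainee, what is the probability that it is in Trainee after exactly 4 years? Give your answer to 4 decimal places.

Propagate the distribution vector 4 years from Trainee.
After 0 years: (0.0000, 0.0000, 0.0000, 1.0000)
After 1 year: (0.3000, 0.2500, 0.1500, 0.3000)
After 2 years: (0.2600, 0.2350, 0.1875, 0.3175)
After 3 years: (0.2578, 0.2313, 0.1911, 0.3199)
After 4 years: (0.2578, 0.2309, 0.1916, 0.3198)
P(in Trainee after 4 years) = 0.3198

0.3198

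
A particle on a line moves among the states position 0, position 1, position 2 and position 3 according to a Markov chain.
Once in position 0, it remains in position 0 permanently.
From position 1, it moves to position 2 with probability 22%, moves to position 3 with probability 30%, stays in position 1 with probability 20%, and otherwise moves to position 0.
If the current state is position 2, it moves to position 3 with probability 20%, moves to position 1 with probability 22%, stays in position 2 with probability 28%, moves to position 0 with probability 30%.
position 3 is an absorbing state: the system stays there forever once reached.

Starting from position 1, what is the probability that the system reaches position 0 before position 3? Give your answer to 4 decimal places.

0.5072

Let h(s) be the probability of absorption at position 0 starting from transient state s. Then h(position 0) = 1 and h(position 3) = 0. By first-step analysis:
h(position 1) = 0.28·1 + 0.2·h(position 1) + 0.22·h(position 2) + 0.3·0
h(position 2) = 0.3·1 + 0.22·h(position 1) + 0.28·h(position 2) + 0.2·0
Solving: h(position 1) = 0.5072, h(position 2) = 0.5716.
Starting from position 1, the probability is 0.5072.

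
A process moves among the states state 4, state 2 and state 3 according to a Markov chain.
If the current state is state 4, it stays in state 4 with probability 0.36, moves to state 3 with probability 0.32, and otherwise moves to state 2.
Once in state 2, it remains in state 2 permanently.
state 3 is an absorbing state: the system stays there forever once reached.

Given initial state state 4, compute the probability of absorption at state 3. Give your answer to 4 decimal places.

0.5000

Let h(s) be the probability of absorption at state 3 starting from transient state s. Then h(state 3) = 1 and h(state 2) = 0. By first-step analysis:
h(state 4) = 0.36·h(state 4) + 0.32·0 + 0.32·1
Solving: h(state 4) = 0.5000.
Starting from state 4, the probability is 0.5000.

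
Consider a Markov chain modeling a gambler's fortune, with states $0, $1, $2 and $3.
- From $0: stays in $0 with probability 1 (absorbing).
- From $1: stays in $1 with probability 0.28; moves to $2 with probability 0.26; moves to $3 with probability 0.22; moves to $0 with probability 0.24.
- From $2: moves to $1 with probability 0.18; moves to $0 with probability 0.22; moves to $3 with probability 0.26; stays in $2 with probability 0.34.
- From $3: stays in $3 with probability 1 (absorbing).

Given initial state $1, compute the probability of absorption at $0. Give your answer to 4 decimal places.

Let h(s) be the probability of absorption at $0 starting from transient state s. Then h($0) = 1 and h($3) = 0. By first-step analysis:
h($1) = 0.24·1 + 0.28·h($1) + 0.26·h($2) + 0.22·0
h($2) = 0.22·1 + 0.18·h($1) + 0.34·h($2) + 0.26·0
Solving: h($1) = 0.5033, h($2) = 0.4706.
Starting from $1, the probability is 0.5033.

0.5033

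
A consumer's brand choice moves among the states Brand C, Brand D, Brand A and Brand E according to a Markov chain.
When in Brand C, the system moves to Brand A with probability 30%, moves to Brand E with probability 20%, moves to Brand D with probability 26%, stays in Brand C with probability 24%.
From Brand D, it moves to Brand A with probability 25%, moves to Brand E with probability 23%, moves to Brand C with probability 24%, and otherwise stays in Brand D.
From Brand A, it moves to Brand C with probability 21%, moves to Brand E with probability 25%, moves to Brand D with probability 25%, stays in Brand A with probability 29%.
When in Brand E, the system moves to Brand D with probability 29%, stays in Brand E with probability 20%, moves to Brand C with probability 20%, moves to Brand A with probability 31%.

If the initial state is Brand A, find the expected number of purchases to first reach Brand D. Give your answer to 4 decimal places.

Let t(s) be the expected number of purchases to first reach Brand D from state s, with t(Brand D) = 0. Conditioning on the first purchase:
t(Brand C) = 1 + 0.24·t(Brand C) + 0.3·t(Brand A) + 0.2·t(Brand E)
t(Brand A) = 1 + 0.21·t(Brand C) + 0.29·t(Brand A) + 0.25·t(Brand E)
t(Brand E) = 1 + 0.2·t(Brand C) + 0.31·t(Brand A) + 0.2·t(Brand E)
Solving: t(Brand C) = 3.7957, t(Brand A) = 3.8276, t(Brand E) = 3.6821.
Expected purchases from Brand A to Brand D: 3.8276.

3.8276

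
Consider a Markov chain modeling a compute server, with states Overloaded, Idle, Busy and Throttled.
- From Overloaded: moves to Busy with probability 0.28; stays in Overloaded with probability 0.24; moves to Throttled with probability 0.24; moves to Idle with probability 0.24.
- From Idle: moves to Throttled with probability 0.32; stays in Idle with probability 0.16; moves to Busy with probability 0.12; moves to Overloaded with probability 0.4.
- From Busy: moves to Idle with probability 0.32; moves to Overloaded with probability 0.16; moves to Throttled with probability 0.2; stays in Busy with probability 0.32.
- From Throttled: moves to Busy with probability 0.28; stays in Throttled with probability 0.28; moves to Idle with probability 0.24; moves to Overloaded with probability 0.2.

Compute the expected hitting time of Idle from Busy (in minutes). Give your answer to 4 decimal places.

Let t(s) be the expected number of minutes to first reach Idle from state s, with t(Idle) = 0. Conditioning on the first minute:
t(Overloaded) = 1 + 0.24·t(Overloaded) + 0.28·t(Busy) + 0.24·t(Throttled)
t(Busy) = 1 + 0.16·t(Overloaded) + 0.32·t(Busy) + 0.2·t(Throttled)
t(Throttled) = 1 + 0.2·t(Overloaded) + 0.28·t(Busy) + 0.28·t(Throttled)
Solving: t(Overloaded) = 3.7975, t(Busy) = 3.4810, t(Throttled) = 3.7975.
Expected minutes from Busy to Idle: 3.4810.

3.4810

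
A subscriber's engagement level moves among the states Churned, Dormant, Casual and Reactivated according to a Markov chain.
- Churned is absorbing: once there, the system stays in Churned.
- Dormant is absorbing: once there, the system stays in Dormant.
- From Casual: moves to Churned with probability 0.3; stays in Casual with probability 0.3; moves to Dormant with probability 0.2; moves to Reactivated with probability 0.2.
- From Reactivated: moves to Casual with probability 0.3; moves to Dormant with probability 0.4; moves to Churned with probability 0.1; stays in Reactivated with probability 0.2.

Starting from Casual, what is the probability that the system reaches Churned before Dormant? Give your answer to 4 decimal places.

0.5200

Let h(s) be the probability of absorption at Churned starting from transient state s. Then h(Churned) = 1 and h(Dormant) = 0. By first-step analysis:
h(Casual) = 0.3·1 + 0.2·0 + 0.3·h(Casual) + 0.2·h(Reactivated)
h(Reactivated) = 0.1·1 + 0.4·0 + 0.3·h(Casual) + 0.2·h(Reactivated)
Solving: h(Casual) = 0.5200, h(Reactivated) = 0.3200.
Starting from Casual, the probability is 0.5200.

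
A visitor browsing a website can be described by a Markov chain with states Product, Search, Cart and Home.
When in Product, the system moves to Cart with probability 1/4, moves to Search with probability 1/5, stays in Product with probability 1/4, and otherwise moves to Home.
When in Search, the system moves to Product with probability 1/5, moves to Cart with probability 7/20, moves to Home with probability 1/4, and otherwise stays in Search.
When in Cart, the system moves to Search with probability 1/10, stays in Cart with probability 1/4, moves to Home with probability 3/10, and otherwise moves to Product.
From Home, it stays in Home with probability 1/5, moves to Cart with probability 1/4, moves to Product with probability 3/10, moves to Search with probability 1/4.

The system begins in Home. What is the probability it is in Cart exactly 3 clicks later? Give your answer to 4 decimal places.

Propagate the distribution vector 3 clicks from Home.
After 0 clicks: (0.0000, 0.0000, 0.0000, 1.0000)
After 1 click: (0.3000, 0.2500, 0.2500, 0.2000)
After 2 clicks: (0.2725, 0.1850, 0.2750, 0.2675)
After 3 clicks: (0.2816, 0.1859, 0.2685, 0.2640)
P(in Cart after 3 clicks) = 0.2685

0.2685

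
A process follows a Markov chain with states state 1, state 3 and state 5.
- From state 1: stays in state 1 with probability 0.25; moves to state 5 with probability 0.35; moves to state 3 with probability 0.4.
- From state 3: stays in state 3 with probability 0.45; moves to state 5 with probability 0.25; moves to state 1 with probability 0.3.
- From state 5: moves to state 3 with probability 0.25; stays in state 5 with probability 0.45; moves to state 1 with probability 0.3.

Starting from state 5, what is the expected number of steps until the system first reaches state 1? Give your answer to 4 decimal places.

Let t(s) be the expected number of steps to first reach state 1 from state s, with t(state 1) = 0. Conditioning on the first step:
t(state 3) = 1 + 0.45·t(state 3) + 0.25·t(state 5)
t(state 5) = 1 + 0.25·t(state 3) + 0.45·t(state 5)
Solving: t(state 3) = 3.3333, t(state 5) = 3.3333.
Expected steps from state 5 to state 1: 3.3333.

3.3333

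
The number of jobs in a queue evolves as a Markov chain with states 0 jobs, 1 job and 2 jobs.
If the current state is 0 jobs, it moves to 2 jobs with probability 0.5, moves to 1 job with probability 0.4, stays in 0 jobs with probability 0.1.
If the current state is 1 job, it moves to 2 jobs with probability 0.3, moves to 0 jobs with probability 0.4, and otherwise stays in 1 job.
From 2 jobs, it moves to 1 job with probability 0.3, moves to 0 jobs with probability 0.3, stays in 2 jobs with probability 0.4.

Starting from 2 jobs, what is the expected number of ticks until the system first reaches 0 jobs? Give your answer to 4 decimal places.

Let t(s) be the expected number of ticks to first reach 0 jobs from state s, with t(0 jobs) = 0. Conditioning on the first tick:
t(1 job) = 1 + 0.3·t(1 job) + 0.3·t(2 jobs)
t(2 jobs) = 1 + 0.3·t(1 job) + 0.4·t(2 jobs)
Solving: t(1 job) = 2.7273, t(2 jobs) = 3.0303.
Expected ticks from 2 jobs to 0 jobs: 3.0303.

3.0303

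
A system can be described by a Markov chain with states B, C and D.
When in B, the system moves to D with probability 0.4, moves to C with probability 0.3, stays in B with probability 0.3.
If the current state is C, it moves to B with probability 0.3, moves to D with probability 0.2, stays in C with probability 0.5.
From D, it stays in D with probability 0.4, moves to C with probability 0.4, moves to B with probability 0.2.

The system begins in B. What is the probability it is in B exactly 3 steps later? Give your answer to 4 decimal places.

Propagate the distribution vector 3 steps from B.
After 0 steps: (1.0000, 0.0000, 0.0000)
After 1 step: (0.3000, 0.3000, 0.4000)
After 2 steps: (0.2600, 0.4000, 0.3400)
After 3 steps: (0.2660, 0.4140, 0.3200)
P(in B after 3 steps) = 0.2660

0.2660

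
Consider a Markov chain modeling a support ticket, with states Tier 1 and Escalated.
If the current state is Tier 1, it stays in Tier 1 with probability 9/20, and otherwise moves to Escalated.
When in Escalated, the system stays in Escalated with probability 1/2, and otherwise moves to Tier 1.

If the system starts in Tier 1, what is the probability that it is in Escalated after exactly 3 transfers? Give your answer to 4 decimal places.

0.5239

Propagate the distribution vector 3 transfers from Tier 1.
After 0 transfers: (1.0000, 0.0000)
After 1 transfer: (0.4500, 0.5500)
After 2 transfers: (0.4775, 0.5225)
After 3 transfers: (0.4761, 0.5239)
P(in Escalated after 3 transfers) = 0.5239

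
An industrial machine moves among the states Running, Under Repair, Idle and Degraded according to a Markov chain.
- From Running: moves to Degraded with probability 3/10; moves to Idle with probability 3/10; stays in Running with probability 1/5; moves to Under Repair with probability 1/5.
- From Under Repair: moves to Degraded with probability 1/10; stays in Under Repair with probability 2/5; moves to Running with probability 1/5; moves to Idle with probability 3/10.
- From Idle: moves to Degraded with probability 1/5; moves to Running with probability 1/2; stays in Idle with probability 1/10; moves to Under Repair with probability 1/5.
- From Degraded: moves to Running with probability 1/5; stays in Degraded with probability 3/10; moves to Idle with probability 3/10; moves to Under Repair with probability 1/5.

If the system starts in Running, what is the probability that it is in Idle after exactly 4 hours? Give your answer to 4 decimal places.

0.2496

Propagate the distribution vector 4 hours from Running.
After 0 hours: (1.0000, 0.0000, 0.0000, 0.0000)
After 1 hour: (0.2000, 0.2000, 0.3000, 0.3000)
After 2 hours: (0.2900, 0.2400, 0.2400, 0.2300)
After 3 hours: (0.2720, 0.2480, 0.2520, 0.2280)
After 4 hours: (0.2756, 0.2496, 0.2496, 0.2252)
P(in Idle after 4 hours) = 0.2496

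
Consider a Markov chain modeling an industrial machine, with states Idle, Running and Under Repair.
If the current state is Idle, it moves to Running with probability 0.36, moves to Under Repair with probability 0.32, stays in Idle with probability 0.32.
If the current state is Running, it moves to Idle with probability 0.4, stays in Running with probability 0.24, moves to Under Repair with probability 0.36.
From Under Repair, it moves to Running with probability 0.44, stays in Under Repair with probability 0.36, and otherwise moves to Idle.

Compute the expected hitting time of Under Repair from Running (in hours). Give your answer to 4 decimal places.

Let t(s) be the expected number of hours to first reach Under Repair from state s, with t(Under Repair) = 0. Conditioning on the first hour:
t(Idle) = 1 + 0.32·t(Idle) + 0.36·t(Running)
t(Running) = 1 + 0.4·t(Idle) + 0.24·t(Running)
Solving: t(Idle) = 3.0043, t(Running) = 2.8970.
Expected hours from Running to Under Repair: 2.8970.

2.8970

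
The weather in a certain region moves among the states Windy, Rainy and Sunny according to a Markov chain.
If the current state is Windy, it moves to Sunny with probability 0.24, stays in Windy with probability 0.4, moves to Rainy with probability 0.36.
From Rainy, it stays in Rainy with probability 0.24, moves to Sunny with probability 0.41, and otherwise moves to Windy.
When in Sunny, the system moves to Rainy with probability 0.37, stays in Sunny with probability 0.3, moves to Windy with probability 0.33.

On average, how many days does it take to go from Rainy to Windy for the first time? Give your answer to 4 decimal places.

Let t(s) be the expected number of days to first reach Windy from state s, with t(Windy) = 0. Conditioning on the first day:
t(Rainy) = 1 + 0.24·t(Rainy) + 0.41·t(Sunny)
t(Sunny) = 1 + 0.37·t(Rainy) + 0.3·t(Sunny)
Solving: t(Rainy) = 2.9187, t(Sunny) = 2.9713.
Expected days from Rainy to Windy: 2.9187.

2.9187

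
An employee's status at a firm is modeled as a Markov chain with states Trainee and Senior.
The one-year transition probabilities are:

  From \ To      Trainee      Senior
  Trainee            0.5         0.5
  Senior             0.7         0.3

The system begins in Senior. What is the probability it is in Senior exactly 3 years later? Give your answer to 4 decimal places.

Propagate the distribution vector 3 years from Senior.
After 0 years: (0.0000, 1.0000)
After 1 year: (0.7000, 0.3000)
After 2 years: (0.5600, 0.4400)
After 3 years: (0.5880, 0.4120)
P(in Senior after 3 years) = 0.4120

0.4120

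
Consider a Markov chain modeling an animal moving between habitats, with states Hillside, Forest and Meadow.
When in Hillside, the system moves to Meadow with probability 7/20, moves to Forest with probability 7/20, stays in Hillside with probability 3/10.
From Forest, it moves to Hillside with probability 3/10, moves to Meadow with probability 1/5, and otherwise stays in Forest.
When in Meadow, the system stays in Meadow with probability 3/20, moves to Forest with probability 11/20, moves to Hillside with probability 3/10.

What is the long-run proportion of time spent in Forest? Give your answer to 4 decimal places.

0.4667

Let the stationary distribution be π with π = πP and π_1 + π_2 + π_3 = 1.
π_1 = 0.3·π_1 + 0.3·π_2 + 0.3·π_3
π_2 = 0.35·π_1 + 0.5·π_2 + 0.55·π_3
Solving with the normalization constraint gives π = (0.3000, 0.4667, 0.2333).
So the stationary probability of Forest is 0.4667.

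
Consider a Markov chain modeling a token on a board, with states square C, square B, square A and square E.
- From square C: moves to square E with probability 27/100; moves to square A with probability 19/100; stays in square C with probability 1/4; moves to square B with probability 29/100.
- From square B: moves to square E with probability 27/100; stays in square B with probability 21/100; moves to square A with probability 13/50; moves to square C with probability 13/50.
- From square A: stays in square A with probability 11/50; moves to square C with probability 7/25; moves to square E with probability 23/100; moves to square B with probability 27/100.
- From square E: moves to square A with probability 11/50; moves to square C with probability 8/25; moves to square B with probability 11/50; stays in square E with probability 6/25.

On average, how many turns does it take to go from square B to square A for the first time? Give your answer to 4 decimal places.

4.3402

Let t(s) be the expected number of turns to first reach square A from state s, with t(square A) = 0. Conditioning on the first turn:
t(square C) = 1 + 0.25·t(square C) + 0.29·t(square B) + 0.27·t(square E)
t(square B) = 1 + 0.26·t(square C) + 0.21·t(square B) + 0.27·t(square E)
t(square E) = 1 + 0.32·t(square C) + 0.22·t(square B) + 0.24·t(square E)
Solving: t(square C) = 4.6410, t(square B) = 4.3402, t(square E) = 4.5263.
Expected turns from square B to square A: 4.3402.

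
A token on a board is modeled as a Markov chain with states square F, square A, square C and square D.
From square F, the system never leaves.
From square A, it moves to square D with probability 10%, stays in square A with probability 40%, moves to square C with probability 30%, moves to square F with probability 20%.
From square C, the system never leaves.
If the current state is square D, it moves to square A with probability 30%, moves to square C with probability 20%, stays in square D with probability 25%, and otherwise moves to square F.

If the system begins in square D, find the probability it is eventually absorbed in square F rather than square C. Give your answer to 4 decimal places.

0.5000

Let h(s) be the probability of absorption at square F starting from transient state s. Then h(square F) = 1 and h(square C) = 0. By first-step analysis:
h(square A) = 0.2·1 + 0.4·h(square A) + 0.3·0 + 0.1·h(square D)
h(square D) = 0.25·1 + 0.3·h(square A) + 0.2·0 + 0.25·h(square D)
Solving: h(square A) = 0.4167, h(square D) = 0.5000.
Starting from square D, the probability is 0.5000.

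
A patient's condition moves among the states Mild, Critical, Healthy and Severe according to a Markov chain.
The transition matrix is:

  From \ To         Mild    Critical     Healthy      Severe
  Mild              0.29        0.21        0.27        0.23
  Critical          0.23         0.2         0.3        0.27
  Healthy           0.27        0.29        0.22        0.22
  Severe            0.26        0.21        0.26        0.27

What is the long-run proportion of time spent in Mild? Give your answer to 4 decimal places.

0.2637

Let the stationary distribution be π with π = πP and π_1 + π_2 + π_3 + π_4 = 1.
π_1 = 0.29·π_1 + 0.23·π_2 + 0.27·π_3 + 0.26·π_4
π_2 = 0.21·π_1 + 0.2·π_2 + 0.29·π_3 + 0.21·π_4
π_3 = 0.27·π_1 + 0.3·π_2 + 0.22·π_3 + 0.26·π_4
Solving with the normalization constraint gives π = (0.2637, 0.2286, 0.2613, 0.2464).
So the stationary probability of Mild is 0.2637.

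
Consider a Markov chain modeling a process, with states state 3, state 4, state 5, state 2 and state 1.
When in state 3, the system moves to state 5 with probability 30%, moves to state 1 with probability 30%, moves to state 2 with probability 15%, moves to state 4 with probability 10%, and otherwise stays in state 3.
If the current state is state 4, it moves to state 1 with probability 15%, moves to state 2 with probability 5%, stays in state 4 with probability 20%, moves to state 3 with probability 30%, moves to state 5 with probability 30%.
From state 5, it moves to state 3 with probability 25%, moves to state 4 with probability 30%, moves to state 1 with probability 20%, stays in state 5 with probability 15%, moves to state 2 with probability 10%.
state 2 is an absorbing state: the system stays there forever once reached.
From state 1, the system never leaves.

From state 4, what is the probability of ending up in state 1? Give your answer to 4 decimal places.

Let h(s) be the probability of absorption at state 1 starting from transient state s. Then h(state 1) = 1 and h(state 2) = 0. By first-step analysis:
h(state 3) = 0.15·h(state 3) + 0.1·h(state 4) + 0.3·h(state 5) + 0.15·0 + 0.3·1
h(state 4) = 0.3·h(state 3) + 0.2·h(state 4) + 0.3·h(state 5) + 0.05·0 + 0.15·1
h(state 5) = 0.25·h(state 3) + 0.3·h(state 4) + 0.15·h(state 5) + 0.1·0 + 0.2·1
Solving: h(state 3) = 0.6743, h(state 4) = 0.6950, h(state 5) = 0.6789.
Starting from state 4, the probability is 0.6950.

0.6950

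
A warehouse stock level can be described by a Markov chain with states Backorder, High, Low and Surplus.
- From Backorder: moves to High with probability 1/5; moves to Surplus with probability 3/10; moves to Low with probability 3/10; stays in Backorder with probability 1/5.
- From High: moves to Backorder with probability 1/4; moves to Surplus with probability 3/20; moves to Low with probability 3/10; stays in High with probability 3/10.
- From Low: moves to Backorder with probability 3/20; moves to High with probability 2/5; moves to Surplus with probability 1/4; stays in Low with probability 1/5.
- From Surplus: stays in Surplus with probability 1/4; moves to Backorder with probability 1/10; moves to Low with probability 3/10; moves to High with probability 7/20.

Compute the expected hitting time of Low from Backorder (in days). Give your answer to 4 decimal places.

Let t(s) be the expected number of days to first reach Low from state s, with t(Low) = 0. Conditioning on the first day:
t(Backorder) = 1 + 0.2·t(Backorder) + 0.2·t(High) + 0.3·t(Surplus)
t(High) = 1 + 0.25·t(Backorder) + 0.3·t(High) + 0.15·t(Surplus)
t(Surplus) = 1 + 0.1·t(Backorder) + 0.35·t(High) + 0.25·t(Surplus)
Solving: t(Backorder) = 3.3333, t(High) = 3.3333, t(Surplus) = 3.3333.
Expected days from Backorder to Low: 3.3333.

3.3333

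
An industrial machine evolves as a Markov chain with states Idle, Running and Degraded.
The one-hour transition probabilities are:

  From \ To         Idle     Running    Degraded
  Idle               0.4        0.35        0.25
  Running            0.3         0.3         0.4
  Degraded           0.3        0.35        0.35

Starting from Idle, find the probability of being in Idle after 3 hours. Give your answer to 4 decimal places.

Propagate the distribution vector 3 hours from Idle.
After 0 hours: (1.0000, 0.0000, 0.0000)
After 1 hour: (0.4000, 0.3500, 0.2500)
After 2 hours: (0.3400, 0.3325, 0.3275)
After 3 hours: (0.3340, 0.3334, 0.3326)
P(in Idle after 3 hours) = 0.3340

0.3340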